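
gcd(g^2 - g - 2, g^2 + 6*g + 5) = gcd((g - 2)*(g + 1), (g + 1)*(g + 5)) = g + 1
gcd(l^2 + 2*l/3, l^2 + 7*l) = l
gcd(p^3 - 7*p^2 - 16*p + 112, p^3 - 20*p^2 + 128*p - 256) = p - 4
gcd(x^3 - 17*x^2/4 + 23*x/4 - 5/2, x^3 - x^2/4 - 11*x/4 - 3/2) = x - 2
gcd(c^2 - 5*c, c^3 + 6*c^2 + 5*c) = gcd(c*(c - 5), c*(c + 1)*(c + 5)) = c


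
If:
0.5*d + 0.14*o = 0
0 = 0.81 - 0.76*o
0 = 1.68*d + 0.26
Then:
No Solution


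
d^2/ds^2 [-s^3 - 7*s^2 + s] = -6*s - 14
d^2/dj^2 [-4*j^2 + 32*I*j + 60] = -8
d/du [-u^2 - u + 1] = -2*u - 1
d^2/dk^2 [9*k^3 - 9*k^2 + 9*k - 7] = 54*k - 18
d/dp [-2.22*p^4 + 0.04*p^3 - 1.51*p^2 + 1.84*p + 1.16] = -8.88*p^3 + 0.12*p^2 - 3.02*p + 1.84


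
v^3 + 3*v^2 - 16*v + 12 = (v - 2)*(v - 1)*(v + 6)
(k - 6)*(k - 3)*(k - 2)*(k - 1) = k^4 - 12*k^3 + 47*k^2 - 72*k + 36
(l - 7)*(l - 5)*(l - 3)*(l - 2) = l^4 - 17*l^3 + 101*l^2 - 247*l + 210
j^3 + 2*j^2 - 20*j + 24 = (j - 2)^2*(j + 6)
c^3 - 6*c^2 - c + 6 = (c - 6)*(c - 1)*(c + 1)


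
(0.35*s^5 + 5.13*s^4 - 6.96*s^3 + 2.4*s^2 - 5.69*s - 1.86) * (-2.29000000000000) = -0.8015*s^5 - 11.7477*s^4 + 15.9384*s^3 - 5.496*s^2 + 13.0301*s + 4.2594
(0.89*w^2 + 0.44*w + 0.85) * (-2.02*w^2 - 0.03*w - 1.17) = -1.7978*w^4 - 0.9155*w^3 - 2.7715*w^2 - 0.5403*w - 0.9945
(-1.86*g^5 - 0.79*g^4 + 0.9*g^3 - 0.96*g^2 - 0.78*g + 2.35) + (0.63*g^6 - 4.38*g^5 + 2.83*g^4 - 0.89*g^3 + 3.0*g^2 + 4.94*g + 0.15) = 0.63*g^6 - 6.24*g^5 + 2.04*g^4 + 0.01*g^3 + 2.04*g^2 + 4.16*g + 2.5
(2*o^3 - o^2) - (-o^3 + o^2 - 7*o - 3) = 3*o^3 - 2*o^2 + 7*o + 3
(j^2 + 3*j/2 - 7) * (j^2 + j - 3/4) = j^4 + 5*j^3/2 - 25*j^2/4 - 65*j/8 + 21/4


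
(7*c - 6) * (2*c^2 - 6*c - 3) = 14*c^3 - 54*c^2 + 15*c + 18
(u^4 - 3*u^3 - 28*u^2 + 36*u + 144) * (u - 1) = u^5 - 4*u^4 - 25*u^3 + 64*u^2 + 108*u - 144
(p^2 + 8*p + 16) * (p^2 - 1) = p^4 + 8*p^3 + 15*p^2 - 8*p - 16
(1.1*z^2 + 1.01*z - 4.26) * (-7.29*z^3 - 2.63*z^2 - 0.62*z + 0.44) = -8.019*z^5 - 10.2559*z^4 + 27.7171*z^3 + 11.0616*z^2 + 3.0856*z - 1.8744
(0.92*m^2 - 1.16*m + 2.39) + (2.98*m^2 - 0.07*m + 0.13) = 3.9*m^2 - 1.23*m + 2.52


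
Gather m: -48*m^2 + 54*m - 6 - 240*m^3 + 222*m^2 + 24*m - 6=-240*m^3 + 174*m^2 + 78*m - 12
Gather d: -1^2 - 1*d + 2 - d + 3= 4 - 2*d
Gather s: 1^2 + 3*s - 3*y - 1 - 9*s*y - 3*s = -9*s*y - 3*y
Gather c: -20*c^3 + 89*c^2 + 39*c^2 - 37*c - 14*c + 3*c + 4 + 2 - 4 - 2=-20*c^3 + 128*c^2 - 48*c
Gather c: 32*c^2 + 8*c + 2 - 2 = 32*c^2 + 8*c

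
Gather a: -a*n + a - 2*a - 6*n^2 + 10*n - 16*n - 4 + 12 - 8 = a*(-n - 1) - 6*n^2 - 6*n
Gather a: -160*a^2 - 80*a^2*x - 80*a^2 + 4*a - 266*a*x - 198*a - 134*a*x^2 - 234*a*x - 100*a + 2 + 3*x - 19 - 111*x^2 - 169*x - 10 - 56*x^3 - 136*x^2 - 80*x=a^2*(-80*x - 240) + a*(-134*x^2 - 500*x - 294) - 56*x^3 - 247*x^2 - 246*x - 27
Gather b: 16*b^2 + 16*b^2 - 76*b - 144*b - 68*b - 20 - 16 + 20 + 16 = 32*b^2 - 288*b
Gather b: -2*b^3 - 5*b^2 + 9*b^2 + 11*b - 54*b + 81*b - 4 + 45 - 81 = -2*b^3 + 4*b^2 + 38*b - 40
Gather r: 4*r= 4*r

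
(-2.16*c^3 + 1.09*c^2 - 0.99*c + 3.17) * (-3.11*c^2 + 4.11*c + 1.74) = 6.7176*c^5 - 12.2675*c^4 + 3.8004*c^3 - 12.031*c^2 + 11.3061*c + 5.5158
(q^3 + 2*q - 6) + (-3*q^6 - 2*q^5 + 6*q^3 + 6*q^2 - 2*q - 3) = -3*q^6 - 2*q^5 + 7*q^3 + 6*q^2 - 9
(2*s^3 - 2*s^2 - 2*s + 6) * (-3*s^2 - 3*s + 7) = -6*s^5 + 26*s^3 - 26*s^2 - 32*s + 42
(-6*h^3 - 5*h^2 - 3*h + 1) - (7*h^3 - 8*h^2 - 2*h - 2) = -13*h^3 + 3*h^2 - h + 3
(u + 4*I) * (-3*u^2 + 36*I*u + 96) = -3*u^3 + 24*I*u^2 - 48*u + 384*I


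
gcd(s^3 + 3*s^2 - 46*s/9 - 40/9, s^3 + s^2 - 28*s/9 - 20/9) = s^2 - s - 10/9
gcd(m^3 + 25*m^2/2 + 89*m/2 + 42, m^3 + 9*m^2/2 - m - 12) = m + 4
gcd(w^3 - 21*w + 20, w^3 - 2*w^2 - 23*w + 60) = w^2 + w - 20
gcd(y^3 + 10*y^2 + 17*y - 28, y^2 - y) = y - 1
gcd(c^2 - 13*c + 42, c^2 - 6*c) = c - 6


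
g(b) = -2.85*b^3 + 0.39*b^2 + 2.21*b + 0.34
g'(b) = -8.55*b^2 + 0.78*b + 2.21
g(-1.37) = 5.37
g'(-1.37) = -14.91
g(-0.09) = 0.15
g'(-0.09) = 2.07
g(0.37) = 1.07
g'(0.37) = 1.33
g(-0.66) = -0.13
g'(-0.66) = -2.03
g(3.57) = -116.47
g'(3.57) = -103.97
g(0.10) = 0.56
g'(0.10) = 2.20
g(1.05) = -0.21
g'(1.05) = -6.40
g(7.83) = -1326.58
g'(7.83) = -515.87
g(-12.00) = 4954.78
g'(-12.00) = -1238.35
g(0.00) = 0.34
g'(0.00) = 2.21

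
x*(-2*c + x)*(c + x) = -2*c^2*x - c*x^2 + x^3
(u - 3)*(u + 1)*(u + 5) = u^3 + 3*u^2 - 13*u - 15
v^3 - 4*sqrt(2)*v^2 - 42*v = v*(v - 7*sqrt(2))*(v + 3*sqrt(2))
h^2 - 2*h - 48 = (h - 8)*(h + 6)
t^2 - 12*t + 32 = (t - 8)*(t - 4)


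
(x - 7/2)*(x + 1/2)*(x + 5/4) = x^3 - 7*x^2/4 - 11*x/2 - 35/16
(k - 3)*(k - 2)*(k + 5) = k^3 - 19*k + 30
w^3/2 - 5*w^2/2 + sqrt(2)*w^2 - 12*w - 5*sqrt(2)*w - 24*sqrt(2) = (w/2 + sqrt(2))*(w - 8)*(w + 3)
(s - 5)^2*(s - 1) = s^3 - 11*s^2 + 35*s - 25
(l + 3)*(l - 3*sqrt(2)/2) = l^2 - 3*sqrt(2)*l/2 + 3*l - 9*sqrt(2)/2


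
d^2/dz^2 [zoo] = 0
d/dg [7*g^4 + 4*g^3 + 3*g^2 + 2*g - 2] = 28*g^3 + 12*g^2 + 6*g + 2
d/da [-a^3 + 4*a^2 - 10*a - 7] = -3*a^2 + 8*a - 10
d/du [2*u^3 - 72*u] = 6*u^2 - 72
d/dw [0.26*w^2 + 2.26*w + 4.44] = 0.52*w + 2.26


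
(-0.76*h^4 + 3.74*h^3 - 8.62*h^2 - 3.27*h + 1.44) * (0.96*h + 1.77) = -0.7296*h^5 + 2.2452*h^4 - 1.6554*h^3 - 18.3966*h^2 - 4.4055*h + 2.5488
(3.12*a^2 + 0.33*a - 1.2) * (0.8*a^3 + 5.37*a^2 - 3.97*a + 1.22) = 2.496*a^5 + 17.0184*a^4 - 11.5743*a^3 - 3.9477*a^2 + 5.1666*a - 1.464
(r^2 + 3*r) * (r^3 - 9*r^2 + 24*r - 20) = r^5 - 6*r^4 - 3*r^3 + 52*r^2 - 60*r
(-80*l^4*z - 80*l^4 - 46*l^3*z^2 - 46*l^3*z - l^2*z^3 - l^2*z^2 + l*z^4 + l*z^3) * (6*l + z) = -480*l^5*z - 480*l^5 - 356*l^4*z^2 - 356*l^4*z - 52*l^3*z^3 - 52*l^3*z^2 + 5*l^2*z^4 + 5*l^2*z^3 + l*z^5 + l*z^4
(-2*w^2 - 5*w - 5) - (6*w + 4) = -2*w^2 - 11*w - 9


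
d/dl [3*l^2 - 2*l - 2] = 6*l - 2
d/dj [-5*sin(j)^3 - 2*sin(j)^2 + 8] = -(15*sin(j) + 4)*sin(j)*cos(j)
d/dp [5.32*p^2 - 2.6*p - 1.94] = 10.64*p - 2.6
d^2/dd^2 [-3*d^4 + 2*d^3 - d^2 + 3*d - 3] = -36*d^2 + 12*d - 2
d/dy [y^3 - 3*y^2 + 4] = 3*y*(y - 2)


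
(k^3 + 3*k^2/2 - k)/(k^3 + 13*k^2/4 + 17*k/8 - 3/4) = 4*k*(2*k - 1)/(8*k^2 + 10*k - 3)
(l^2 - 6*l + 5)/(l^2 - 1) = (l - 5)/(l + 1)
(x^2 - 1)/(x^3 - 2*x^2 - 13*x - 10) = (x - 1)/(x^2 - 3*x - 10)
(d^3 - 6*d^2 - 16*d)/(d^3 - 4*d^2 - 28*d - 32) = d/(d + 2)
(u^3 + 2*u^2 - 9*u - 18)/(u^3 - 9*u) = (u + 2)/u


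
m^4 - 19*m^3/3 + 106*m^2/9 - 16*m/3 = m*(m - 3)*(m - 8/3)*(m - 2/3)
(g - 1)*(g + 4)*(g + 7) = g^3 + 10*g^2 + 17*g - 28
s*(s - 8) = s^2 - 8*s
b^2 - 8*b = b*(b - 8)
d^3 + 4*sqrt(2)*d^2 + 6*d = d*(d + sqrt(2))*(d + 3*sqrt(2))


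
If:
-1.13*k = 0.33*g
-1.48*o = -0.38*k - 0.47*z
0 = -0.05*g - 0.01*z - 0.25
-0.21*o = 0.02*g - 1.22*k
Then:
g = 61.54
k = -17.97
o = -110.27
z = -332.71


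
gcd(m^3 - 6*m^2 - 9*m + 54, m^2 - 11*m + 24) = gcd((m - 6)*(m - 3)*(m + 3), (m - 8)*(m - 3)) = m - 3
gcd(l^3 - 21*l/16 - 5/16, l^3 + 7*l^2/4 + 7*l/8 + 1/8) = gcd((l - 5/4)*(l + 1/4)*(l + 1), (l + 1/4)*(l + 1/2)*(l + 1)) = l^2 + 5*l/4 + 1/4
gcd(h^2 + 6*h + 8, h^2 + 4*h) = h + 4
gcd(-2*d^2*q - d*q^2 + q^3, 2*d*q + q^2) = q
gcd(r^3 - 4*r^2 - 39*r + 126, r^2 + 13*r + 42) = r + 6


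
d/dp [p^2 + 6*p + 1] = 2*p + 6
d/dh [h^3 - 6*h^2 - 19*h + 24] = 3*h^2 - 12*h - 19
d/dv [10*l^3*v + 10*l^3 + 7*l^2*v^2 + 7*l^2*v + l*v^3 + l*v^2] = l*(10*l^2 + 14*l*v + 7*l + 3*v^2 + 2*v)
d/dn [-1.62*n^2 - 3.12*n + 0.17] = -3.24*n - 3.12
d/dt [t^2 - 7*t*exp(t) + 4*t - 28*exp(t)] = -7*t*exp(t) + 2*t - 35*exp(t) + 4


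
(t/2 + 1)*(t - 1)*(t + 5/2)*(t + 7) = t^4/2 + 21*t^3/4 + 25*t^2/2 - 3*t/4 - 35/2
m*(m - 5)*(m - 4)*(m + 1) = m^4 - 8*m^3 + 11*m^2 + 20*m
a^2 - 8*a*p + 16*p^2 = (a - 4*p)^2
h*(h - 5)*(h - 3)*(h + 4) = h^4 - 4*h^3 - 17*h^2 + 60*h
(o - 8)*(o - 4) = o^2 - 12*o + 32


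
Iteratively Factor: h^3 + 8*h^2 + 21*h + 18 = (h + 3)*(h^2 + 5*h + 6) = (h + 3)^2*(h + 2)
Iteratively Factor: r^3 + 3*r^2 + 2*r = (r + 2)*(r^2 + r) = (r + 1)*(r + 2)*(r)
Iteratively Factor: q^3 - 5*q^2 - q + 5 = (q + 1)*(q^2 - 6*q + 5) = (q - 5)*(q + 1)*(q - 1)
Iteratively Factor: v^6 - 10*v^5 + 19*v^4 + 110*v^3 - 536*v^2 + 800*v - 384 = (v - 2)*(v^5 - 8*v^4 + 3*v^3 + 116*v^2 - 304*v + 192) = (v - 4)*(v - 2)*(v^4 - 4*v^3 - 13*v^2 + 64*v - 48) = (v - 4)^2*(v - 2)*(v^3 - 13*v + 12) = (v - 4)^2*(v - 2)*(v - 1)*(v^2 + v - 12) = (v - 4)^2*(v - 3)*(v - 2)*(v - 1)*(v + 4)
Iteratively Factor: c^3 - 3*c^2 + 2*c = (c - 1)*(c^2 - 2*c) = (c - 2)*(c - 1)*(c)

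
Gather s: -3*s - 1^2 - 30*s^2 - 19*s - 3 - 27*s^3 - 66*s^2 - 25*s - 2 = -27*s^3 - 96*s^2 - 47*s - 6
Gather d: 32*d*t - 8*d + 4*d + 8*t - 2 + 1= d*(32*t - 4) + 8*t - 1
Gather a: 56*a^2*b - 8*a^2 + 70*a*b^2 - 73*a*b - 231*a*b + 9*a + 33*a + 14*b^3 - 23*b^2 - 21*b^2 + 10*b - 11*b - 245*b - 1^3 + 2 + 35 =a^2*(56*b - 8) + a*(70*b^2 - 304*b + 42) + 14*b^3 - 44*b^2 - 246*b + 36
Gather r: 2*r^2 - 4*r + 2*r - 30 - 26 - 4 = 2*r^2 - 2*r - 60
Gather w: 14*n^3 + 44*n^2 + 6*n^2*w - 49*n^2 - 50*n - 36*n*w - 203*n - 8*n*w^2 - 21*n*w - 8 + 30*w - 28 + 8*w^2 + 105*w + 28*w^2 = 14*n^3 - 5*n^2 - 253*n + w^2*(36 - 8*n) + w*(6*n^2 - 57*n + 135) - 36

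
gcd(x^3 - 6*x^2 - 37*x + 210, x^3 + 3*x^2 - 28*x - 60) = x^2 + x - 30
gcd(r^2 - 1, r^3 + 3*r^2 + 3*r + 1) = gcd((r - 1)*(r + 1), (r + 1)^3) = r + 1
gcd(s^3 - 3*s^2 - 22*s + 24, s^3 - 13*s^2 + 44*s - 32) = s - 1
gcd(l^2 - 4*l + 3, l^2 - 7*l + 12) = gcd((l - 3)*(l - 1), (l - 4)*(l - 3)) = l - 3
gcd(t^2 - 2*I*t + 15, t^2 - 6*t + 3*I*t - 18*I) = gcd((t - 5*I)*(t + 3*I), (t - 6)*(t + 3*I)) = t + 3*I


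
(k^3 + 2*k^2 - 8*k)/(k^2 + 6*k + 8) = k*(k - 2)/(k + 2)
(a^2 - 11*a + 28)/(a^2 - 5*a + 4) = (a - 7)/(a - 1)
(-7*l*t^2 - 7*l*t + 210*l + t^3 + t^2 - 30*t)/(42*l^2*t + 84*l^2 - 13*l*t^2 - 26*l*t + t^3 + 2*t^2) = (t^2 + t - 30)/(-6*l*t - 12*l + t^2 + 2*t)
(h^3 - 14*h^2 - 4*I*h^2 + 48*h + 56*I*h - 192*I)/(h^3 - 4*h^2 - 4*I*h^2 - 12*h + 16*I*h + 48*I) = (h - 8)/(h + 2)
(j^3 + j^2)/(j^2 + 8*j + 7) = j^2/(j + 7)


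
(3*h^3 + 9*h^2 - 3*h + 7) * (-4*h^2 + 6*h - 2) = -12*h^5 - 18*h^4 + 60*h^3 - 64*h^2 + 48*h - 14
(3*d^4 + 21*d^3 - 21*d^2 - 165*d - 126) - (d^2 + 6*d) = 3*d^4 + 21*d^3 - 22*d^2 - 171*d - 126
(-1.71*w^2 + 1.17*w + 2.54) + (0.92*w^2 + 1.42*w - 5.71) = -0.79*w^2 + 2.59*w - 3.17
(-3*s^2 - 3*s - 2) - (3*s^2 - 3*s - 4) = 2 - 6*s^2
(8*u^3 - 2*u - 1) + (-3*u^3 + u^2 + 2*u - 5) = 5*u^3 + u^2 - 6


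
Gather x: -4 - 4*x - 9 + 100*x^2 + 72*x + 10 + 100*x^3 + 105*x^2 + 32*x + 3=100*x^3 + 205*x^2 + 100*x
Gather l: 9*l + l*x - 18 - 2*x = l*(x + 9) - 2*x - 18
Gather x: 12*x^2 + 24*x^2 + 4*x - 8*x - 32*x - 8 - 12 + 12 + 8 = 36*x^2 - 36*x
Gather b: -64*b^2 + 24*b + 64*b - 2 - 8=-64*b^2 + 88*b - 10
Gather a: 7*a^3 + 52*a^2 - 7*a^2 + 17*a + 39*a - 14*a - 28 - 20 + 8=7*a^3 + 45*a^2 + 42*a - 40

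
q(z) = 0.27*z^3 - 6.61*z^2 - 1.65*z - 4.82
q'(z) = 0.81*z^2 - 13.22*z - 1.65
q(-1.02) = -10.30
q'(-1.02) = 12.68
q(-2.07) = -32.12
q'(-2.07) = 29.19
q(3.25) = -70.73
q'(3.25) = -36.06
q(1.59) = -23.07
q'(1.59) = -20.62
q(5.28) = -158.06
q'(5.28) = -48.87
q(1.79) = -27.40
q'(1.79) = -22.72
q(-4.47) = -153.63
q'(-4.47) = 73.63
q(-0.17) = -4.73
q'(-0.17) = 0.62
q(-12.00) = -1403.42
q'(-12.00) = 273.63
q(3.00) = -61.97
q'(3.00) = -34.02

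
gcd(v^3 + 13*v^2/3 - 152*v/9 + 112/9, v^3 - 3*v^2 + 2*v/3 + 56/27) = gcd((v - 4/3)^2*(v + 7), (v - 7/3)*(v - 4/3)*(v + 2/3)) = v - 4/3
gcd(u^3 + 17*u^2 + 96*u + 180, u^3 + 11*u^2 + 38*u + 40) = u + 5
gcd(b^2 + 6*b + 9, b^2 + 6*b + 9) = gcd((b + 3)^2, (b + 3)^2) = b^2 + 6*b + 9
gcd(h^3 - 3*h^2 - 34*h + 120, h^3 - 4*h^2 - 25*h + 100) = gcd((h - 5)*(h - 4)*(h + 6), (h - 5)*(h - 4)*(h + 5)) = h^2 - 9*h + 20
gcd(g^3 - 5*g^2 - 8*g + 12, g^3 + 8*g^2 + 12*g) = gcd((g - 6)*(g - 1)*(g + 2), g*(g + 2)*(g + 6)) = g + 2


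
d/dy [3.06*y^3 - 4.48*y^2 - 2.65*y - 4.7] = 9.18*y^2 - 8.96*y - 2.65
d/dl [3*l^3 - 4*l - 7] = 9*l^2 - 4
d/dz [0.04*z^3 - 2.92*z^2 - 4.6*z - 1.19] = 0.12*z^2 - 5.84*z - 4.6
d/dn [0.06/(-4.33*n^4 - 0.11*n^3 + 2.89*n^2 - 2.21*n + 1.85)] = (1.0392*n^3 + 0.0198*n^2 - 0.3468*n + 0.1326)/(4.33*n^4 + 0.11*n^3 - 2.89*n^2 + 2.21*n - 1.85)^2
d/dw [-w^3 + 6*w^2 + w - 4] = -3*w^2 + 12*w + 1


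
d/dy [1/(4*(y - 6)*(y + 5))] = (1 - 2*y)/(4*(y^4 - 2*y^3 - 59*y^2 + 60*y + 900))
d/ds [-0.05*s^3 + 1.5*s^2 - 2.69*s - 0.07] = -0.15*s^2 + 3.0*s - 2.69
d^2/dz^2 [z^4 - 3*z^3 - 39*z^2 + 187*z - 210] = 12*z^2 - 18*z - 78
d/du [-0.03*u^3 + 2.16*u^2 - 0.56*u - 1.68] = -0.09*u^2 + 4.32*u - 0.56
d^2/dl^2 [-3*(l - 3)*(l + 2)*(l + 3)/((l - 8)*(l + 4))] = 6*(-47*l^3 - 522*l^2 - 2424*l - 2336)/(l^6 - 12*l^5 - 48*l^4 + 704*l^3 + 1536*l^2 - 12288*l - 32768)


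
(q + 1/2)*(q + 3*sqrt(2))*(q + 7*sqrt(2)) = q^3 + q^2/2 + 10*sqrt(2)*q^2 + 5*sqrt(2)*q + 42*q + 21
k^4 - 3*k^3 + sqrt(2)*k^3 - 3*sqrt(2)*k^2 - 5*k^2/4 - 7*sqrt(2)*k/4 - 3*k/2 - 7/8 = (k - 7/2)*(k + 1/2)*(k + sqrt(2)/2)^2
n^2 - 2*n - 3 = (n - 3)*(n + 1)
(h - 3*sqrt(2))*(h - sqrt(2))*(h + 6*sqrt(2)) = h^3 + 2*sqrt(2)*h^2 - 42*h + 36*sqrt(2)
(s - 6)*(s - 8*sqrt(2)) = s^2 - 8*sqrt(2)*s - 6*s + 48*sqrt(2)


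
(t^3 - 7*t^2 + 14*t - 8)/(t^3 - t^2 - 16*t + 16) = (t - 2)/(t + 4)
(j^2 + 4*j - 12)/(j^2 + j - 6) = (j + 6)/(j + 3)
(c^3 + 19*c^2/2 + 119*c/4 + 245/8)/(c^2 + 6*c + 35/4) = c + 7/2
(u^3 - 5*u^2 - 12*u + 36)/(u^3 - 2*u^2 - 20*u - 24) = (u^2 + u - 6)/(u^2 + 4*u + 4)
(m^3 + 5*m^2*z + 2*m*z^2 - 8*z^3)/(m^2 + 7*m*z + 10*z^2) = (m^2 + 3*m*z - 4*z^2)/(m + 5*z)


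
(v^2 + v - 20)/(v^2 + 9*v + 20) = (v - 4)/(v + 4)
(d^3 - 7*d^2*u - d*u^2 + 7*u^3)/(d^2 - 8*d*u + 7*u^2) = d + u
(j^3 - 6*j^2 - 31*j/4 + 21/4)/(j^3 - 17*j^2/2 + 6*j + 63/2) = (j - 1/2)/(j - 3)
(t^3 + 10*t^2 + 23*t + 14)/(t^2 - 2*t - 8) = (t^2 + 8*t + 7)/(t - 4)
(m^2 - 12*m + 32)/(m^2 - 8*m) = (m - 4)/m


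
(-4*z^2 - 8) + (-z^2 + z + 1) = -5*z^2 + z - 7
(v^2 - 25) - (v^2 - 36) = 11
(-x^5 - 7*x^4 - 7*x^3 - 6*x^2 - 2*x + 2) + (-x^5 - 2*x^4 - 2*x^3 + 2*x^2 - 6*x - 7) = -2*x^5 - 9*x^4 - 9*x^3 - 4*x^2 - 8*x - 5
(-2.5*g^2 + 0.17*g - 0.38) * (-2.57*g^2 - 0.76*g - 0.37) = 6.425*g^4 + 1.4631*g^3 + 1.7724*g^2 + 0.2259*g + 0.1406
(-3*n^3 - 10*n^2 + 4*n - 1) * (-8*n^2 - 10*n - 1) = 24*n^5 + 110*n^4 + 71*n^3 - 22*n^2 + 6*n + 1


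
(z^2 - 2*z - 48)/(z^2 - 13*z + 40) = (z + 6)/(z - 5)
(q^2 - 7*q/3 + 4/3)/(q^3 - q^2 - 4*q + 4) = (q - 4/3)/(q^2 - 4)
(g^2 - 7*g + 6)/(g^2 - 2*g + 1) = (g - 6)/(g - 1)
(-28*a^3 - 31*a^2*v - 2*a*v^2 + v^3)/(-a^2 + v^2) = (-28*a^2 - 3*a*v + v^2)/(-a + v)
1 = 1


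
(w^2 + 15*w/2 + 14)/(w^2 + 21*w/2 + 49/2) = (w + 4)/(w + 7)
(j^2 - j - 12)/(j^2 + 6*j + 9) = (j - 4)/(j + 3)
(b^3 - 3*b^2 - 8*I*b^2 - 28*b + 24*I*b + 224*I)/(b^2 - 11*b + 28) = (b^2 + b*(4 - 8*I) - 32*I)/(b - 4)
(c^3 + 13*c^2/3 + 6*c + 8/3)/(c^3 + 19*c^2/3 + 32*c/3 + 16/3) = (c + 2)/(c + 4)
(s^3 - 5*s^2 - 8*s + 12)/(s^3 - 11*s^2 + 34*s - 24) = (s + 2)/(s - 4)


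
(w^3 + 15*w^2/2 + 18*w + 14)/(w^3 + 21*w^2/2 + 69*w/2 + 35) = (w + 2)/(w + 5)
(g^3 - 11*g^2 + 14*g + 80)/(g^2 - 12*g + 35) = (g^2 - 6*g - 16)/(g - 7)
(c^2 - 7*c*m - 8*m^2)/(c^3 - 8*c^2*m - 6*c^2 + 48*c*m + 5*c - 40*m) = (c + m)/(c^2 - 6*c + 5)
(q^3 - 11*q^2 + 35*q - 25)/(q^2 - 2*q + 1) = (q^2 - 10*q + 25)/(q - 1)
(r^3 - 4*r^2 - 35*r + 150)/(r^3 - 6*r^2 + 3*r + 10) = (r^2 + r - 30)/(r^2 - r - 2)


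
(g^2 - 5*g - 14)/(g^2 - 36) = (g^2 - 5*g - 14)/(g^2 - 36)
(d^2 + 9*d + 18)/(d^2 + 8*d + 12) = (d + 3)/(d + 2)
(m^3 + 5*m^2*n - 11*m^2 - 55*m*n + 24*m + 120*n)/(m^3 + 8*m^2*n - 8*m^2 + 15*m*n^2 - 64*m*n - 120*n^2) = (m - 3)/(m + 3*n)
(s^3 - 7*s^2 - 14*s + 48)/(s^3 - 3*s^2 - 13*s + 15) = (s^2 - 10*s + 16)/(s^2 - 6*s + 5)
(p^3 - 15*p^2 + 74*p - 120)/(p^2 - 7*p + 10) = (p^2 - 10*p + 24)/(p - 2)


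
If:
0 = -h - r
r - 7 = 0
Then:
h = -7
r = 7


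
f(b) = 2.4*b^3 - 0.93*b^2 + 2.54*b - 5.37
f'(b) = 7.2*b^2 - 1.86*b + 2.54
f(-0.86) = -9.77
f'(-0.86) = 9.46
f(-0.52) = -7.28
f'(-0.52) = 5.45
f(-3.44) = -122.81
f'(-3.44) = 94.14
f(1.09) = -0.60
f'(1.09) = 9.07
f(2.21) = 21.61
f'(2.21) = 33.59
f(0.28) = -4.68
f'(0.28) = 2.58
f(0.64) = -3.50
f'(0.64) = 4.30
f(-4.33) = -228.64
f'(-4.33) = 145.59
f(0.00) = -5.37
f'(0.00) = 2.54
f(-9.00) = -1853.16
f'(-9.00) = 602.48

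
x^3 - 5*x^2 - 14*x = x*(x - 7)*(x + 2)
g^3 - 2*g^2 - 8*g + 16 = (g - 2)*(g - 2*sqrt(2))*(g + 2*sqrt(2))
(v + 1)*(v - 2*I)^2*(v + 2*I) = v^4 + v^3 - 2*I*v^3 + 4*v^2 - 2*I*v^2 + 4*v - 8*I*v - 8*I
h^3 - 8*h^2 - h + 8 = (h - 8)*(h - 1)*(h + 1)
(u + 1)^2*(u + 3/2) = u^3 + 7*u^2/2 + 4*u + 3/2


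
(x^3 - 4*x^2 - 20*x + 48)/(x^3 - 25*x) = (x^3 - 4*x^2 - 20*x + 48)/(x*(x^2 - 25))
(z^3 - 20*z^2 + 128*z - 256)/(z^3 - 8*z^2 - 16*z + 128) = (z - 8)/(z + 4)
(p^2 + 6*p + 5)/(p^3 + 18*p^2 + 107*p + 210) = (p + 1)/(p^2 + 13*p + 42)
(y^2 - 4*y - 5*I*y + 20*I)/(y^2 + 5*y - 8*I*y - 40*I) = (y^2 - y*(4 + 5*I) + 20*I)/(y^2 + y*(5 - 8*I) - 40*I)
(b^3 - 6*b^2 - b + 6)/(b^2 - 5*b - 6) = b - 1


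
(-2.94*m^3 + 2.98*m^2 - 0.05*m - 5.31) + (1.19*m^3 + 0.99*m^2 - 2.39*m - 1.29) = -1.75*m^3 + 3.97*m^2 - 2.44*m - 6.6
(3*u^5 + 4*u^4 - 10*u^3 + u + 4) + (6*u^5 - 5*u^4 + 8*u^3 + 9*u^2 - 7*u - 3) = 9*u^5 - u^4 - 2*u^3 + 9*u^2 - 6*u + 1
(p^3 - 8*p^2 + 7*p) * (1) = p^3 - 8*p^2 + 7*p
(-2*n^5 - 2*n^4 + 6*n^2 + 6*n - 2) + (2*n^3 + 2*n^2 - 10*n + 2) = -2*n^5 - 2*n^4 + 2*n^3 + 8*n^2 - 4*n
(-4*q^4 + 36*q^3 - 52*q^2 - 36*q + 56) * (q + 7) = -4*q^5 + 8*q^4 + 200*q^3 - 400*q^2 - 196*q + 392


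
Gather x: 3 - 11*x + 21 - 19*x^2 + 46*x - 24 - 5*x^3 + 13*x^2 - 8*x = -5*x^3 - 6*x^2 + 27*x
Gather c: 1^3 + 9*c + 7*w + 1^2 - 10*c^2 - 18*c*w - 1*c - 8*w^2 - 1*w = -10*c^2 + c*(8 - 18*w) - 8*w^2 + 6*w + 2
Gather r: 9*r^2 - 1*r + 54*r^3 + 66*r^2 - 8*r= 54*r^3 + 75*r^2 - 9*r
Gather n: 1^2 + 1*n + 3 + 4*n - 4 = 5*n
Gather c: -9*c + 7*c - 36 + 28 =-2*c - 8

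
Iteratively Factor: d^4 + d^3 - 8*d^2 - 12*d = (d + 2)*(d^3 - d^2 - 6*d) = (d - 3)*(d + 2)*(d^2 + 2*d) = d*(d - 3)*(d + 2)*(d + 2)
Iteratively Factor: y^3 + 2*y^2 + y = (y + 1)*(y^2 + y) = y*(y + 1)*(y + 1)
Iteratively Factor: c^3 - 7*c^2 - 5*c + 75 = (c + 3)*(c^2 - 10*c + 25) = (c - 5)*(c + 3)*(c - 5)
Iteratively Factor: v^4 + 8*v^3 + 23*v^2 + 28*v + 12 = (v + 2)*(v^3 + 6*v^2 + 11*v + 6) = (v + 2)*(v + 3)*(v^2 + 3*v + 2) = (v + 2)^2*(v + 3)*(v + 1)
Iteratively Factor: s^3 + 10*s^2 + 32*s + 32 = (s + 4)*(s^2 + 6*s + 8) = (s + 4)^2*(s + 2)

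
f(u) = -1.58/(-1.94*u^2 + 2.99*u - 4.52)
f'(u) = -1.58*(3.88*u - 2.99)/(-1.94*u^2 + 2.99*u - 4.52)^2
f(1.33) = 0.40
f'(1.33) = -0.22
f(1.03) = 0.45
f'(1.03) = -0.13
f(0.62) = 0.46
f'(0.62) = 0.08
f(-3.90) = 0.03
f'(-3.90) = 0.01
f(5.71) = 0.03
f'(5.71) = -0.01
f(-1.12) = 0.15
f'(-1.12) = 0.11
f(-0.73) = 0.20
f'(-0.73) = 0.15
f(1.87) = 0.28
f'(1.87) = -0.21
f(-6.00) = 0.02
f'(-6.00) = 0.00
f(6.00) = 0.03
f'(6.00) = -0.01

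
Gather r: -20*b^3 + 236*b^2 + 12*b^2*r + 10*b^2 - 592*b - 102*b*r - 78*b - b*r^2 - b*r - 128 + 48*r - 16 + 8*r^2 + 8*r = -20*b^3 + 246*b^2 - 670*b + r^2*(8 - b) + r*(12*b^2 - 103*b + 56) - 144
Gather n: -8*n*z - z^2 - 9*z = -8*n*z - z^2 - 9*z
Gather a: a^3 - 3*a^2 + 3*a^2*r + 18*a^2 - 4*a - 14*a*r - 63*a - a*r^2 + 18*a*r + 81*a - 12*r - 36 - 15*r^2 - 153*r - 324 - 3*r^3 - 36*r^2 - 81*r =a^3 + a^2*(3*r + 15) + a*(-r^2 + 4*r + 14) - 3*r^3 - 51*r^2 - 246*r - 360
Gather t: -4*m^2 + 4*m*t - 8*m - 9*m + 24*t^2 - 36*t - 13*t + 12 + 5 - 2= -4*m^2 - 17*m + 24*t^2 + t*(4*m - 49) + 15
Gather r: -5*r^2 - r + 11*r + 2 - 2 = -5*r^2 + 10*r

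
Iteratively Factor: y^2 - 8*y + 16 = (y - 4)*(y - 4)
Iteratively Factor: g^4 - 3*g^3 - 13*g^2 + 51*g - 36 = (g - 3)*(g^3 - 13*g + 12) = (g - 3)^2*(g^2 + 3*g - 4) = (g - 3)^2*(g + 4)*(g - 1)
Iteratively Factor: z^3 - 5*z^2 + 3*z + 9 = (z - 3)*(z^2 - 2*z - 3) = (z - 3)^2*(z + 1)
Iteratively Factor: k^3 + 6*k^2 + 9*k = (k)*(k^2 + 6*k + 9) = k*(k + 3)*(k + 3)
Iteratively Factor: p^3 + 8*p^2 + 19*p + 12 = (p + 3)*(p^2 + 5*p + 4) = (p + 3)*(p + 4)*(p + 1)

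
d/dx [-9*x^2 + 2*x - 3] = 2 - 18*x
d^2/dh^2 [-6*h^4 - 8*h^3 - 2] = 24*h*(-3*h - 2)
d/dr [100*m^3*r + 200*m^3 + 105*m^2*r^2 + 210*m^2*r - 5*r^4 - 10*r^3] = 100*m^3 + 210*m^2*r + 210*m^2 - 20*r^3 - 30*r^2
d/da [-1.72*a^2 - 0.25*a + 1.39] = -3.44*a - 0.25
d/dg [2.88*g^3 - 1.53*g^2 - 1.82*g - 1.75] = 8.64*g^2 - 3.06*g - 1.82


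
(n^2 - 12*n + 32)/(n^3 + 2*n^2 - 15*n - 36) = (n - 8)/(n^2 + 6*n + 9)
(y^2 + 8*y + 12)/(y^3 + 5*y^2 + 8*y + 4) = (y + 6)/(y^2 + 3*y + 2)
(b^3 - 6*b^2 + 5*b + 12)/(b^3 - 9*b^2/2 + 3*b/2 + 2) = 2*(b^2 - 2*b - 3)/(2*b^2 - b - 1)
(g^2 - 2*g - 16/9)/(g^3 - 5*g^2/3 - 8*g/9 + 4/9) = (3*g - 8)/(3*g^2 - 7*g + 2)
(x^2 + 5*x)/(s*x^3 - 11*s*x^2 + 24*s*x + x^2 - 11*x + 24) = x*(x + 5)/(s*x^3 - 11*s*x^2 + 24*s*x + x^2 - 11*x + 24)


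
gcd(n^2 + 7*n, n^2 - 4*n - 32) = 1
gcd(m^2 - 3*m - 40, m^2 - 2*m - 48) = m - 8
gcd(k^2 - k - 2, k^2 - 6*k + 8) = k - 2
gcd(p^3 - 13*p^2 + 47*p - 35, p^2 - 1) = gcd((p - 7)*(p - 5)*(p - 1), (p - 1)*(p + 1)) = p - 1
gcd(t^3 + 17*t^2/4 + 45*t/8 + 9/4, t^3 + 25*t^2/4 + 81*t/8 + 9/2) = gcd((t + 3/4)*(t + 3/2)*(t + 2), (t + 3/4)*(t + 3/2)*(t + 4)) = t^2 + 9*t/4 + 9/8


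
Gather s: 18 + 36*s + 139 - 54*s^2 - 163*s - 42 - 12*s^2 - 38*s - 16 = -66*s^2 - 165*s + 99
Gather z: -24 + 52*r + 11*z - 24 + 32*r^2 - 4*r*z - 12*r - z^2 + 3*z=32*r^2 + 40*r - z^2 + z*(14 - 4*r) - 48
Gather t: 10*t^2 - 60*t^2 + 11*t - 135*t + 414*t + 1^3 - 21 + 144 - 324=-50*t^2 + 290*t - 200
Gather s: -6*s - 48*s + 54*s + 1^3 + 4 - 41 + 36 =0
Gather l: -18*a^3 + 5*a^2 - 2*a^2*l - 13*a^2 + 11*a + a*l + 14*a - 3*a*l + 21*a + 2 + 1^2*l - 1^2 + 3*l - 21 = -18*a^3 - 8*a^2 + 46*a + l*(-2*a^2 - 2*a + 4) - 20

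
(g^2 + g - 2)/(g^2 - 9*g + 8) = (g + 2)/(g - 8)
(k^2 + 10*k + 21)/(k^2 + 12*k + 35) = (k + 3)/(k + 5)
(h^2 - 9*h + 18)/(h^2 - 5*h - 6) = (h - 3)/(h + 1)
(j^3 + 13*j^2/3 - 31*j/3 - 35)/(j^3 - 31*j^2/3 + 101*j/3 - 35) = (3*j^2 + 22*j + 35)/(3*j^2 - 22*j + 35)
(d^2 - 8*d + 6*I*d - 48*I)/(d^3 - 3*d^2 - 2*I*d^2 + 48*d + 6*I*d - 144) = (d - 8)/(d^2 - d*(3 + 8*I) + 24*I)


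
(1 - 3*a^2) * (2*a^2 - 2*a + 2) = -6*a^4 + 6*a^3 - 4*a^2 - 2*a + 2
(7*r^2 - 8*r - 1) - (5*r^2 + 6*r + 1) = 2*r^2 - 14*r - 2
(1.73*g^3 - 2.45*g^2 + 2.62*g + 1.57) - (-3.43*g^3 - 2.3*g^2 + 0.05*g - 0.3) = 5.16*g^3 - 0.15*g^2 + 2.57*g + 1.87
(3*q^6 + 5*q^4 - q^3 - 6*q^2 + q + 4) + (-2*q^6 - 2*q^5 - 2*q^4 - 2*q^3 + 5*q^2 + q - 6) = q^6 - 2*q^5 + 3*q^4 - 3*q^3 - q^2 + 2*q - 2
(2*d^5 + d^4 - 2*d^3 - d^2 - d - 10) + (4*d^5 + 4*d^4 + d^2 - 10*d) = 6*d^5 + 5*d^4 - 2*d^3 - 11*d - 10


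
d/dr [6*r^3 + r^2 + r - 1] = 18*r^2 + 2*r + 1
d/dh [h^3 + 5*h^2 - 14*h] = 3*h^2 + 10*h - 14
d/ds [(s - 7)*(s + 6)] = 2*s - 1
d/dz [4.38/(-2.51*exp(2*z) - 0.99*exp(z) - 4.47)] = (21.9876*exp(z) + 4.3362)*exp(z)/(2.51*exp(2*z) + 0.99*exp(z) + 4.47)^2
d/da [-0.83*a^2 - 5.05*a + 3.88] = -1.66*a - 5.05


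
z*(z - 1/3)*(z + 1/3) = z^3 - z/9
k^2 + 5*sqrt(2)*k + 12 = (k + 2*sqrt(2))*(k + 3*sqrt(2))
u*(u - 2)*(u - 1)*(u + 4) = u^4 + u^3 - 10*u^2 + 8*u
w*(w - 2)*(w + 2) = w^3 - 4*w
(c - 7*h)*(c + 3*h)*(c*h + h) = c^3*h - 4*c^2*h^2 + c^2*h - 21*c*h^3 - 4*c*h^2 - 21*h^3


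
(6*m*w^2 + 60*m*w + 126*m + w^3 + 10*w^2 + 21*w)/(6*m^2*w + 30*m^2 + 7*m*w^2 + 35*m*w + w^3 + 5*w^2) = (w^2 + 10*w + 21)/(m*w + 5*m + w^2 + 5*w)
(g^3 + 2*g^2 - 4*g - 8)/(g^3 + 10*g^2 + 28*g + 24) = (g - 2)/(g + 6)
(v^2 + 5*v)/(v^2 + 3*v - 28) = v*(v + 5)/(v^2 + 3*v - 28)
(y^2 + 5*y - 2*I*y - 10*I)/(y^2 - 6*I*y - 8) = (y + 5)/(y - 4*I)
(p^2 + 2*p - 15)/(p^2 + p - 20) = (p - 3)/(p - 4)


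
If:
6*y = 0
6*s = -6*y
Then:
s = 0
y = 0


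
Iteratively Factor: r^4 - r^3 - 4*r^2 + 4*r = (r - 1)*(r^3 - 4*r) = (r - 2)*(r - 1)*(r^2 + 2*r) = r*(r - 2)*(r - 1)*(r + 2)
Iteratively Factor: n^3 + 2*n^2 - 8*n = (n - 2)*(n^2 + 4*n) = n*(n - 2)*(n + 4)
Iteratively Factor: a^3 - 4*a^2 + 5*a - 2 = (a - 2)*(a^2 - 2*a + 1) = (a - 2)*(a - 1)*(a - 1)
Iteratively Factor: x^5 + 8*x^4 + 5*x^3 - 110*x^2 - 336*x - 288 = (x + 2)*(x^4 + 6*x^3 - 7*x^2 - 96*x - 144) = (x - 4)*(x + 2)*(x^3 + 10*x^2 + 33*x + 36) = (x - 4)*(x + 2)*(x + 4)*(x^2 + 6*x + 9) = (x - 4)*(x + 2)*(x + 3)*(x + 4)*(x + 3)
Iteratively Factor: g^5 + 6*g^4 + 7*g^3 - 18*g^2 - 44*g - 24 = (g + 2)*(g^4 + 4*g^3 - g^2 - 16*g - 12) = (g - 2)*(g + 2)*(g^3 + 6*g^2 + 11*g + 6) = (g - 2)*(g + 2)^2*(g^2 + 4*g + 3) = (g - 2)*(g + 2)^2*(g + 3)*(g + 1)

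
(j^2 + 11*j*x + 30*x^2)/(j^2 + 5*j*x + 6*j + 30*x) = (j + 6*x)/(j + 6)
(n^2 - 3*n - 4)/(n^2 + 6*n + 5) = (n - 4)/(n + 5)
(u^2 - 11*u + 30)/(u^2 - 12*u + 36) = (u - 5)/(u - 6)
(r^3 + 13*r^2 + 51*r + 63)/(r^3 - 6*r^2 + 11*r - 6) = (r^3 + 13*r^2 + 51*r + 63)/(r^3 - 6*r^2 + 11*r - 6)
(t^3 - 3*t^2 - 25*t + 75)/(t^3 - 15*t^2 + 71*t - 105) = (t + 5)/(t - 7)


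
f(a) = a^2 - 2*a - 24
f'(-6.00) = -14.00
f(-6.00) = 24.00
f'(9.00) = 16.00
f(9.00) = 39.00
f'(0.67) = -0.66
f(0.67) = -24.89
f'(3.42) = 4.84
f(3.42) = -19.14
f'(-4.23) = -10.46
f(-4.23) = 2.35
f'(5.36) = 8.72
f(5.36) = -5.99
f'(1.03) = 0.06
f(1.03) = -25.00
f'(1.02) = 0.04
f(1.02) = -25.00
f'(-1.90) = -5.80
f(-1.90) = -16.59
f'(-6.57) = -15.14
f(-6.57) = 32.30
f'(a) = 2*a - 2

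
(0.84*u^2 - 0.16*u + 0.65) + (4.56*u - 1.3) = 0.84*u^2 + 4.4*u - 0.65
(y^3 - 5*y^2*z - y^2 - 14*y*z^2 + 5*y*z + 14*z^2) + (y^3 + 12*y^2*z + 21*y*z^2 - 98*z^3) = 2*y^3 + 7*y^2*z - y^2 + 7*y*z^2 + 5*y*z - 98*z^3 + 14*z^2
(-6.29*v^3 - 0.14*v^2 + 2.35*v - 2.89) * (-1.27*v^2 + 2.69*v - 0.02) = 7.9883*v^5 - 16.7423*v^4 - 3.2353*v^3 + 9.9946*v^2 - 7.8211*v + 0.0578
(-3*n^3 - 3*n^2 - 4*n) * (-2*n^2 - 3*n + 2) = 6*n^5 + 15*n^4 + 11*n^3 + 6*n^2 - 8*n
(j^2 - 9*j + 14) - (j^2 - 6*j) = 14 - 3*j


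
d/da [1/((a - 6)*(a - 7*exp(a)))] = ((6 - a)*(a - 7*exp(a)) + (a - 6)^2*(7*exp(a) - 1))/((a - 6)^3*(a - 7*exp(a))^2)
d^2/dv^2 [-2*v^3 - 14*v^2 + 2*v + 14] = -12*v - 28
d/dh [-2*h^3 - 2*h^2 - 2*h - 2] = -6*h^2 - 4*h - 2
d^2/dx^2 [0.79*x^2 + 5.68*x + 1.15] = 1.58000000000000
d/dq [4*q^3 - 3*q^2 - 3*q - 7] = 12*q^2 - 6*q - 3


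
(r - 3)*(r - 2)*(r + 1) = r^3 - 4*r^2 + r + 6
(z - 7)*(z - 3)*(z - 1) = z^3 - 11*z^2 + 31*z - 21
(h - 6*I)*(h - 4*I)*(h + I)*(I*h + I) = I*h^4 + 9*h^3 + I*h^3 + 9*h^2 - 14*I*h^2 + 24*h - 14*I*h + 24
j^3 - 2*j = j*(j - sqrt(2))*(j + sqrt(2))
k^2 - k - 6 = (k - 3)*(k + 2)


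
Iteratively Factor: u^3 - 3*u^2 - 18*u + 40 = (u - 5)*(u^2 + 2*u - 8) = (u - 5)*(u - 2)*(u + 4)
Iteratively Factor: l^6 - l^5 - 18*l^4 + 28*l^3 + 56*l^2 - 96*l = (l)*(l^5 - l^4 - 18*l^3 + 28*l^2 + 56*l - 96) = l*(l - 3)*(l^4 + 2*l^3 - 12*l^2 - 8*l + 32) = l*(l - 3)*(l - 2)*(l^3 + 4*l^2 - 4*l - 16) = l*(l - 3)*(l - 2)^2*(l^2 + 6*l + 8) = l*(l - 3)*(l - 2)^2*(l + 4)*(l + 2)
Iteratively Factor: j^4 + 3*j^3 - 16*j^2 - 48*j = (j)*(j^3 + 3*j^2 - 16*j - 48) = j*(j + 3)*(j^2 - 16) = j*(j - 4)*(j + 3)*(j + 4)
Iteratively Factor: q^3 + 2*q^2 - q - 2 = (q + 2)*(q^2 - 1) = (q - 1)*(q + 2)*(q + 1)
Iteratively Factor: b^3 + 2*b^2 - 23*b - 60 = (b + 3)*(b^2 - b - 20) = (b - 5)*(b + 3)*(b + 4)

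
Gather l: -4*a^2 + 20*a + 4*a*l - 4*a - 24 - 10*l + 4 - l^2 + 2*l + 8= -4*a^2 + 16*a - l^2 + l*(4*a - 8) - 12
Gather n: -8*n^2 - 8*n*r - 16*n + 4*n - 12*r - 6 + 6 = -8*n^2 + n*(-8*r - 12) - 12*r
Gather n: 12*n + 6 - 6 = 12*n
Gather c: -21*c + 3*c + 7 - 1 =6 - 18*c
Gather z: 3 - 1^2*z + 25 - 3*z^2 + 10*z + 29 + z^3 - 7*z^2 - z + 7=z^3 - 10*z^2 + 8*z + 64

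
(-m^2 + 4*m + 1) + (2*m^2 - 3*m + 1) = m^2 + m + 2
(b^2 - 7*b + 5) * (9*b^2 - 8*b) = 9*b^4 - 71*b^3 + 101*b^2 - 40*b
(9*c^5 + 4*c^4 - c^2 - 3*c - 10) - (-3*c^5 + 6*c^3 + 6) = 12*c^5 + 4*c^4 - 6*c^3 - c^2 - 3*c - 16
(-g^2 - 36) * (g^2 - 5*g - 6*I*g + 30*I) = -g^4 + 5*g^3 + 6*I*g^3 - 36*g^2 - 30*I*g^2 + 180*g + 216*I*g - 1080*I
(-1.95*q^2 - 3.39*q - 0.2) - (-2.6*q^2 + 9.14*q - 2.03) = 0.65*q^2 - 12.53*q + 1.83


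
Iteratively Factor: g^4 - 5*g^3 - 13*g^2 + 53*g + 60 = (g + 1)*(g^3 - 6*g^2 - 7*g + 60) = (g + 1)*(g + 3)*(g^2 - 9*g + 20) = (g - 5)*(g + 1)*(g + 3)*(g - 4)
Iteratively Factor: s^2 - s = (s)*(s - 1)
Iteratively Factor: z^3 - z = (z + 1)*(z^2 - z) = (z - 1)*(z + 1)*(z)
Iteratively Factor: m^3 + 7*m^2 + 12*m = (m)*(m^2 + 7*m + 12) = m*(m + 4)*(m + 3)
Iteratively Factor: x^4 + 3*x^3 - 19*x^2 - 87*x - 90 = (x + 3)*(x^3 - 19*x - 30) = (x - 5)*(x + 3)*(x^2 + 5*x + 6) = (x - 5)*(x + 3)^2*(x + 2)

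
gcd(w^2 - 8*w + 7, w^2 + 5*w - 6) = w - 1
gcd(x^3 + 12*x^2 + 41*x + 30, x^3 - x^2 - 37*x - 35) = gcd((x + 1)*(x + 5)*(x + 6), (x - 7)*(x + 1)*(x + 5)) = x^2 + 6*x + 5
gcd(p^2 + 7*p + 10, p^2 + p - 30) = 1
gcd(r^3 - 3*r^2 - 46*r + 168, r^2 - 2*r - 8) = r - 4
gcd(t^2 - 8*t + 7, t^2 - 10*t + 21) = t - 7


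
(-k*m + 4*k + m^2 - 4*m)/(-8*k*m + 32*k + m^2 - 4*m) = (k - m)/(8*k - m)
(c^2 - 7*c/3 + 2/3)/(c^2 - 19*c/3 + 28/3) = (3*c^2 - 7*c + 2)/(3*c^2 - 19*c + 28)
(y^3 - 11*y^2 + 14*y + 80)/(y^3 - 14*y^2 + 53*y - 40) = (y + 2)/(y - 1)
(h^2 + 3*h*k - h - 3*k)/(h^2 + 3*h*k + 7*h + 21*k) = (h - 1)/(h + 7)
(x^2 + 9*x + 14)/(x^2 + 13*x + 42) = (x + 2)/(x + 6)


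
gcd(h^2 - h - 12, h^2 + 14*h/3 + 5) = h + 3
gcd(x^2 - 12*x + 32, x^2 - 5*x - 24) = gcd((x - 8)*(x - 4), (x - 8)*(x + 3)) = x - 8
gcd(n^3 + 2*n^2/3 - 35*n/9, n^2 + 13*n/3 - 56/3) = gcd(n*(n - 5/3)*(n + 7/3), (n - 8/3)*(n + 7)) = 1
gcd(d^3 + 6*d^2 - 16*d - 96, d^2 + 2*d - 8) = d + 4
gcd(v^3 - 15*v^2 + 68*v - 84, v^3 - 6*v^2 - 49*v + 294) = v^2 - 13*v + 42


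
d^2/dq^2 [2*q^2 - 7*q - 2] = 4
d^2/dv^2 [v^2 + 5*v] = 2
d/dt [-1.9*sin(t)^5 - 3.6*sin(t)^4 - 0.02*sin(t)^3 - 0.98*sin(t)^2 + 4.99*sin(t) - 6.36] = (-9.5*sin(t)^4 - 14.4*sin(t)^3 - 0.06*sin(t)^2 - 1.96*sin(t) + 4.99)*cos(t)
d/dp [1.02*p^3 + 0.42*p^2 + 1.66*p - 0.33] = 3.06*p^2 + 0.84*p + 1.66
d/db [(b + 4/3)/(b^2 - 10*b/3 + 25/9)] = 9*(-3*b - 13)/(27*b^3 - 135*b^2 + 225*b - 125)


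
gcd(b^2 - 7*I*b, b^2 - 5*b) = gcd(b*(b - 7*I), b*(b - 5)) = b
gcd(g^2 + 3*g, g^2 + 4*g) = g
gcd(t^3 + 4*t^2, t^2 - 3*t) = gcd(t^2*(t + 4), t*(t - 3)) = t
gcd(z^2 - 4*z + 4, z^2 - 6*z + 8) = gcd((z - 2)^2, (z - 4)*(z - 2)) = z - 2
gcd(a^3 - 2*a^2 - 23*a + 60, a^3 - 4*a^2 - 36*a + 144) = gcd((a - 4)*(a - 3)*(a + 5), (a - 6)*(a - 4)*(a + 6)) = a - 4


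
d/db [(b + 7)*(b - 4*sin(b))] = b - (b + 7)*(4*cos(b) - 1) - 4*sin(b)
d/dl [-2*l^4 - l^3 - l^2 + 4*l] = -8*l^3 - 3*l^2 - 2*l + 4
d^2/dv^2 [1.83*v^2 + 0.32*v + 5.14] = 3.66000000000000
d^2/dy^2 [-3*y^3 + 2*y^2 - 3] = 4 - 18*y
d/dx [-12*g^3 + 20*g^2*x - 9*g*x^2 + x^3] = 20*g^2 - 18*g*x + 3*x^2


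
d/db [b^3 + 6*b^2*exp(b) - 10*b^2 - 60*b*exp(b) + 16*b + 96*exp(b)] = 6*b^2*exp(b) + 3*b^2 - 48*b*exp(b) - 20*b + 36*exp(b) + 16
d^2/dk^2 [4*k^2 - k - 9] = 8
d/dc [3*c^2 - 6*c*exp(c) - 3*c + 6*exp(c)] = -6*c*exp(c) + 6*c - 3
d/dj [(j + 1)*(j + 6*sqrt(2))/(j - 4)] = (j^2 - 8*j - 30*sqrt(2) - 4)/(j^2 - 8*j + 16)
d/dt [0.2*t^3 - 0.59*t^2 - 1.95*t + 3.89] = 0.6*t^2 - 1.18*t - 1.95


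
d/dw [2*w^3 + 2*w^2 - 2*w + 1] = 6*w^2 + 4*w - 2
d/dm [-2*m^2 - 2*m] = -4*m - 2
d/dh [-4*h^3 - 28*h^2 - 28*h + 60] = -12*h^2 - 56*h - 28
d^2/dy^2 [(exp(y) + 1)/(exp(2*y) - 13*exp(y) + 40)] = (exp(4*y) + 17*exp(3*y) - 279*exp(2*y) + 529*exp(y) + 2120)*exp(y)/(exp(6*y) - 39*exp(5*y) + 627*exp(4*y) - 5317*exp(3*y) + 25080*exp(2*y) - 62400*exp(y) + 64000)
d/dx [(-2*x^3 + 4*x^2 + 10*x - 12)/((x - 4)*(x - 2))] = 2*(-x^4 + 12*x^3 - 41*x^2 + 44*x + 4)/(x^4 - 12*x^3 + 52*x^2 - 96*x + 64)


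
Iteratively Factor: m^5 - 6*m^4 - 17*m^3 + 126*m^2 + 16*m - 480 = (m - 4)*(m^4 - 2*m^3 - 25*m^2 + 26*m + 120) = (m - 5)*(m - 4)*(m^3 + 3*m^2 - 10*m - 24) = (m - 5)*(m - 4)*(m + 4)*(m^2 - m - 6) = (m - 5)*(m - 4)*(m + 2)*(m + 4)*(m - 3)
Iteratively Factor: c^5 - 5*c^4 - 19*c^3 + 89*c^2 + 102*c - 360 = (c + 3)*(c^4 - 8*c^3 + 5*c^2 + 74*c - 120) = (c - 2)*(c + 3)*(c^3 - 6*c^2 - 7*c + 60) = (c - 4)*(c - 2)*(c + 3)*(c^2 - 2*c - 15) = (c - 4)*(c - 2)*(c + 3)^2*(c - 5)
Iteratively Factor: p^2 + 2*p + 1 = (p + 1)*(p + 1)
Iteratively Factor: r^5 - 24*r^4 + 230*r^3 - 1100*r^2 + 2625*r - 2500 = (r - 5)*(r^4 - 19*r^3 + 135*r^2 - 425*r + 500) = (r - 5)^2*(r^3 - 14*r^2 + 65*r - 100) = (r - 5)^3*(r^2 - 9*r + 20) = (r - 5)^4*(r - 4)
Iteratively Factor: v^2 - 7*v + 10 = (v - 5)*(v - 2)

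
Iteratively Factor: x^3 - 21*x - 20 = (x + 1)*(x^2 - x - 20) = (x + 1)*(x + 4)*(x - 5)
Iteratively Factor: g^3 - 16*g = (g)*(g^2 - 16) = g*(g - 4)*(g + 4)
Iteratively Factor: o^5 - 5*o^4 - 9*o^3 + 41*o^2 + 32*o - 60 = (o - 3)*(o^4 - 2*o^3 - 15*o^2 - 4*o + 20) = (o - 3)*(o + 2)*(o^3 - 4*o^2 - 7*o + 10) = (o - 3)*(o - 1)*(o + 2)*(o^2 - 3*o - 10) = (o - 3)*(o - 1)*(o + 2)^2*(o - 5)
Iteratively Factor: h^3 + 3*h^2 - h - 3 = (h - 1)*(h^2 + 4*h + 3) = (h - 1)*(h + 3)*(h + 1)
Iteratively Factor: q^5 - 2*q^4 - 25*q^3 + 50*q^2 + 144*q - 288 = (q - 2)*(q^4 - 25*q^2 + 144) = (q - 2)*(q + 4)*(q^3 - 4*q^2 - 9*q + 36) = (q - 4)*(q - 2)*(q + 4)*(q^2 - 9) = (q - 4)*(q - 3)*(q - 2)*(q + 4)*(q + 3)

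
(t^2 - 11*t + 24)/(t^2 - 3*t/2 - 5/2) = 2*(-t^2 + 11*t - 24)/(-2*t^2 + 3*t + 5)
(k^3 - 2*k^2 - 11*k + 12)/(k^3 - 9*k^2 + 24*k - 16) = (k + 3)/(k - 4)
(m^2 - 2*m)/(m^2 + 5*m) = (m - 2)/(m + 5)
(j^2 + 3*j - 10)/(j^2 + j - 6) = (j + 5)/(j + 3)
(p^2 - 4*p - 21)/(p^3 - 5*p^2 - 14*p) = (p + 3)/(p*(p + 2))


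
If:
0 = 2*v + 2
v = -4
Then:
No Solution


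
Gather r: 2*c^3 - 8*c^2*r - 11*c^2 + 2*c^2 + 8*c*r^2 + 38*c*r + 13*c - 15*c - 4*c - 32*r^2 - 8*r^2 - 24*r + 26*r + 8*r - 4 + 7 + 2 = 2*c^3 - 9*c^2 - 6*c + r^2*(8*c - 40) + r*(-8*c^2 + 38*c + 10) + 5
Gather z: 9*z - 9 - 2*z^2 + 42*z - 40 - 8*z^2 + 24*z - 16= -10*z^2 + 75*z - 65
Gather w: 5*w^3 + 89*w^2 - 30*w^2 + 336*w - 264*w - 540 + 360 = 5*w^3 + 59*w^2 + 72*w - 180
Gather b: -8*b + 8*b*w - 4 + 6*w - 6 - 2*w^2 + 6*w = b*(8*w - 8) - 2*w^2 + 12*w - 10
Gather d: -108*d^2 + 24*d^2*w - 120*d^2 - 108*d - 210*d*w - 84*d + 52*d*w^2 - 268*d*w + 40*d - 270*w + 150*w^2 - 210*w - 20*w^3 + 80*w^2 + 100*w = d^2*(24*w - 228) + d*(52*w^2 - 478*w - 152) - 20*w^3 + 230*w^2 - 380*w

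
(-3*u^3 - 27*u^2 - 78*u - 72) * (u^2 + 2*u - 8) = -3*u^5 - 33*u^4 - 108*u^3 - 12*u^2 + 480*u + 576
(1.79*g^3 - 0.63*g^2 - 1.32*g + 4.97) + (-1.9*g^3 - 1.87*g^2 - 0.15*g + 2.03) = -0.11*g^3 - 2.5*g^2 - 1.47*g + 7.0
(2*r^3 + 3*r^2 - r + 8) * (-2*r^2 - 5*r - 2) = -4*r^5 - 16*r^4 - 17*r^3 - 17*r^2 - 38*r - 16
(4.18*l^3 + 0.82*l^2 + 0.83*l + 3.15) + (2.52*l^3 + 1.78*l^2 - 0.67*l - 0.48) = 6.7*l^3 + 2.6*l^2 + 0.16*l + 2.67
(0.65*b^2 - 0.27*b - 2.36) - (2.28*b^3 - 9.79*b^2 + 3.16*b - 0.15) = -2.28*b^3 + 10.44*b^2 - 3.43*b - 2.21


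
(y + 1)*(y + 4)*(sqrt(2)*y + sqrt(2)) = sqrt(2)*y^3 + 6*sqrt(2)*y^2 + 9*sqrt(2)*y + 4*sqrt(2)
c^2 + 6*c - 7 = (c - 1)*(c + 7)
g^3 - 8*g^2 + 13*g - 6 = (g - 6)*(g - 1)^2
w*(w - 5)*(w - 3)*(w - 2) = w^4 - 10*w^3 + 31*w^2 - 30*w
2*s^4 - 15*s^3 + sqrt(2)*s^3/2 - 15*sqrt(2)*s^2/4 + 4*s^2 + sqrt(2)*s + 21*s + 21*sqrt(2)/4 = (s - 7)*(s - 3/2)*(sqrt(2)*s + 1/2)*(sqrt(2)*s + sqrt(2))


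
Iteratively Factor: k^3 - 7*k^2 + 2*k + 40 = (k - 5)*(k^2 - 2*k - 8) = (k - 5)*(k - 4)*(k + 2)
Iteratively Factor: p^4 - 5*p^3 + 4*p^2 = (p - 1)*(p^3 - 4*p^2) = p*(p - 1)*(p^2 - 4*p) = p^2*(p - 1)*(p - 4)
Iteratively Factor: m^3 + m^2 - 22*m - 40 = (m + 4)*(m^2 - 3*m - 10) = (m + 2)*(m + 4)*(m - 5)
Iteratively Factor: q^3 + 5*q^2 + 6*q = (q + 3)*(q^2 + 2*q) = q*(q + 3)*(q + 2)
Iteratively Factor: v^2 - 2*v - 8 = (v + 2)*(v - 4)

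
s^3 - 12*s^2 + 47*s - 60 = (s - 5)*(s - 4)*(s - 3)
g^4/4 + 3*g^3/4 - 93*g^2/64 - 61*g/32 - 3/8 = (g/4 + 1)*(g - 2)*(g + 1/4)*(g + 3/4)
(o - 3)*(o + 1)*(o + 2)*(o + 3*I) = o^4 + 3*I*o^3 - 7*o^2 - 6*o - 21*I*o - 18*I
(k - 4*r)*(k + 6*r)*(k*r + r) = k^3*r + 2*k^2*r^2 + k^2*r - 24*k*r^3 + 2*k*r^2 - 24*r^3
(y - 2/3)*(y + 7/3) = y^2 + 5*y/3 - 14/9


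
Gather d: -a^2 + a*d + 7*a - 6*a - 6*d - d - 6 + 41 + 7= -a^2 + a + d*(a - 7) + 42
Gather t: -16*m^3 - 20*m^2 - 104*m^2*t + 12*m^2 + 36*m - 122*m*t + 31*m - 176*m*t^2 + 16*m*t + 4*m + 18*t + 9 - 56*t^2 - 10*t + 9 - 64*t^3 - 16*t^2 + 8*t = -16*m^3 - 8*m^2 + 71*m - 64*t^3 + t^2*(-176*m - 72) + t*(-104*m^2 - 106*m + 16) + 18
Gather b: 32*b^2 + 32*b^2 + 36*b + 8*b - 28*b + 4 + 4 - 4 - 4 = 64*b^2 + 16*b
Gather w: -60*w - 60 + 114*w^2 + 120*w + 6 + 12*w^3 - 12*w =12*w^3 + 114*w^2 + 48*w - 54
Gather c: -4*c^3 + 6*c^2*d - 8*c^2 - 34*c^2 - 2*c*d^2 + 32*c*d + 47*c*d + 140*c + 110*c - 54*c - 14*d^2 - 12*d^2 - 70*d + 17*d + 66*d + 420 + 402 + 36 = -4*c^3 + c^2*(6*d - 42) + c*(-2*d^2 + 79*d + 196) - 26*d^2 + 13*d + 858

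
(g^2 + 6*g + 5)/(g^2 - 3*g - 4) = (g + 5)/(g - 4)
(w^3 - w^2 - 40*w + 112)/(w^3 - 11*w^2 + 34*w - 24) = (w^2 + 3*w - 28)/(w^2 - 7*w + 6)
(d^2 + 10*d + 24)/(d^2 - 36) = (d + 4)/(d - 6)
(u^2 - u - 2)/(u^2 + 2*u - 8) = (u + 1)/(u + 4)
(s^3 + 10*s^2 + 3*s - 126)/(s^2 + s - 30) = (s^2 + 4*s - 21)/(s - 5)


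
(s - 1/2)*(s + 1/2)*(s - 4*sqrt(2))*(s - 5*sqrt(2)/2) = s^4 - 13*sqrt(2)*s^3/2 + 79*s^2/4 + 13*sqrt(2)*s/8 - 5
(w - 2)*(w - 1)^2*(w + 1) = w^4 - 3*w^3 + w^2 + 3*w - 2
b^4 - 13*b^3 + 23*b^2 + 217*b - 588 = (b - 7)^2*(b - 3)*(b + 4)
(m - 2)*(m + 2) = m^2 - 4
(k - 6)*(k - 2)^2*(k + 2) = k^4 - 8*k^3 + 8*k^2 + 32*k - 48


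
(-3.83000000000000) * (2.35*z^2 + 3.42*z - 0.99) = -9.0005*z^2 - 13.0986*z + 3.7917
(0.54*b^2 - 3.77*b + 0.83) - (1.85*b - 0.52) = 0.54*b^2 - 5.62*b + 1.35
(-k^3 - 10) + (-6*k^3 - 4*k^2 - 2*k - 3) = -7*k^3 - 4*k^2 - 2*k - 13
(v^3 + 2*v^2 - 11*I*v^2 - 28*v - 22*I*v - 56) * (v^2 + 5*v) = v^5 + 7*v^4 - 11*I*v^4 - 18*v^3 - 77*I*v^3 - 196*v^2 - 110*I*v^2 - 280*v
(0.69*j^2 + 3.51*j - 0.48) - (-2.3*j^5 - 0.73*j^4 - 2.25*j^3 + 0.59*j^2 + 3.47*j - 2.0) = 2.3*j^5 + 0.73*j^4 + 2.25*j^3 + 0.1*j^2 + 0.0399999999999996*j + 1.52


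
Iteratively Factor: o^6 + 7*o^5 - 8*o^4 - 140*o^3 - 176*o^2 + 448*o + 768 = (o - 2)*(o^5 + 9*o^4 + 10*o^3 - 120*o^2 - 416*o - 384) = (o - 2)*(o + 2)*(o^4 + 7*o^3 - 4*o^2 - 112*o - 192) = (o - 2)*(o + 2)*(o + 3)*(o^3 + 4*o^2 - 16*o - 64) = (o - 2)*(o + 2)*(o + 3)*(o + 4)*(o^2 - 16) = (o - 4)*(o - 2)*(o + 2)*(o + 3)*(o + 4)*(o + 4)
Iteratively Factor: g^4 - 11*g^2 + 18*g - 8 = (g + 4)*(g^3 - 4*g^2 + 5*g - 2) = (g - 1)*(g + 4)*(g^2 - 3*g + 2) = (g - 1)^2*(g + 4)*(g - 2)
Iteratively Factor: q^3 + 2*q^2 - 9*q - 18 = (q + 2)*(q^2 - 9) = (q - 3)*(q + 2)*(q + 3)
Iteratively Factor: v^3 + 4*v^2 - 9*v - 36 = (v - 3)*(v^2 + 7*v + 12) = (v - 3)*(v + 3)*(v + 4)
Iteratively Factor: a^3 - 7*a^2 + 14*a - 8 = (a - 4)*(a^2 - 3*a + 2) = (a - 4)*(a - 1)*(a - 2)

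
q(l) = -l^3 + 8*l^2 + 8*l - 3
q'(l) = -3*l^2 + 16*l + 8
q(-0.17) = -4.12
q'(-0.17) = 5.19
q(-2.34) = 34.90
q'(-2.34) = -45.87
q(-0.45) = -4.89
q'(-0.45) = 0.19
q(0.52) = 3.18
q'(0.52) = 15.51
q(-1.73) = 12.28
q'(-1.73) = -28.66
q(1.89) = 33.95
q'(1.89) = 27.52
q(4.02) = 93.48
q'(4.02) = 23.84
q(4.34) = 100.66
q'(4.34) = 20.93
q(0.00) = -3.00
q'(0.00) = 8.00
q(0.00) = -3.00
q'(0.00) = 8.00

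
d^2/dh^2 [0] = 0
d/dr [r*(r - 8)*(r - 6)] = 3*r^2 - 28*r + 48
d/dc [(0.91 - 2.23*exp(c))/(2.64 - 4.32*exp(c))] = -1.956*exp(c)/(4.32*exp(c) - 2.64)^2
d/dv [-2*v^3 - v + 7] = -6*v^2 - 1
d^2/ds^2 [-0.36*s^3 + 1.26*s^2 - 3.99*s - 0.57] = 2.52 - 2.16*s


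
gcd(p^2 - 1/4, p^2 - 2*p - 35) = 1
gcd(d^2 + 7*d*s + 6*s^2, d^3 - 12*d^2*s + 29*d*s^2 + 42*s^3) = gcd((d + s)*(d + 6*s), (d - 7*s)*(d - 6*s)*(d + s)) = d + s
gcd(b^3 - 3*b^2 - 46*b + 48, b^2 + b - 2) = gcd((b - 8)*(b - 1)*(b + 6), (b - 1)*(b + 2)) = b - 1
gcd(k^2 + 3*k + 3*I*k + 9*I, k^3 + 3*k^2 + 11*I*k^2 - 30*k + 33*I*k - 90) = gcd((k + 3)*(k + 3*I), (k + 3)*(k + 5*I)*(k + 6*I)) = k + 3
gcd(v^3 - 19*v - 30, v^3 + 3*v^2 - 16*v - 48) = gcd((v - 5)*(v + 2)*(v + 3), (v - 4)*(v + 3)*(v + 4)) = v + 3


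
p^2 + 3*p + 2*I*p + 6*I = (p + 3)*(p + 2*I)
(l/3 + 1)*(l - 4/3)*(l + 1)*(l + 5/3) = l^4/3 + 13*l^3/9 + 19*l^2/27 - 71*l/27 - 20/9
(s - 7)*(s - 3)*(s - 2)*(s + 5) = s^4 - 7*s^3 - 19*s^2 + 163*s - 210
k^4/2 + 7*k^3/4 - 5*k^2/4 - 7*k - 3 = (k/2 + 1)*(k - 2)*(k + 1/2)*(k + 3)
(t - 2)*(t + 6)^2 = t^3 + 10*t^2 + 12*t - 72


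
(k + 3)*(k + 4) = k^2 + 7*k + 12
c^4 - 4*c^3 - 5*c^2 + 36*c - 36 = (c - 3)*(c - 2)^2*(c + 3)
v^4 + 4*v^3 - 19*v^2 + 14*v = v*(v - 2)*(v - 1)*(v + 7)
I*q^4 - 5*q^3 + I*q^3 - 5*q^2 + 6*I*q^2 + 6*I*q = q*(q - I)*(q + 6*I)*(I*q + I)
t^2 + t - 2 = (t - 1)*(t + 2)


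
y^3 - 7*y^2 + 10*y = y*(y - 5)*(y - 2)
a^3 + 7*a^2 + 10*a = a*(a + 2)*(a + 5)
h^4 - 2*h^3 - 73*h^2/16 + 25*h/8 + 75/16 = (h - 3)*(h - 5/4)*(h + 1)*(h + 5/4)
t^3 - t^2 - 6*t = t*(t - 3)*(t + 2)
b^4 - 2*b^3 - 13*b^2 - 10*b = b*(b - 5)*(b + 1)*(b + 2)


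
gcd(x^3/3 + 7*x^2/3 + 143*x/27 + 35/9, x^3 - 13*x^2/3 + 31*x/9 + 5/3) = 1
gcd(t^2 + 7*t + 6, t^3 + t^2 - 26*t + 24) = t + 6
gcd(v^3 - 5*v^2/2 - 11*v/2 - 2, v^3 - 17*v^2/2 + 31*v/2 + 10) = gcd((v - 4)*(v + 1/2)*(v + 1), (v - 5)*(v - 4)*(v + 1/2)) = v^2 - 7*v/2 - 2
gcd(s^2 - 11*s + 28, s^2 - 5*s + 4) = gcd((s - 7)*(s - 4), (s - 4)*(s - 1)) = s - 4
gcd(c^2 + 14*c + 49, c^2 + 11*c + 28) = c + 7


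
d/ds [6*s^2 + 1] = 12*s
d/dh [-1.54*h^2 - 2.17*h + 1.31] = -3.08*h - 2.17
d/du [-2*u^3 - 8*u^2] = 2*u*(-3*u - 8)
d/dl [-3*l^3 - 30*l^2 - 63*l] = -9*l^2 - 60*l - 63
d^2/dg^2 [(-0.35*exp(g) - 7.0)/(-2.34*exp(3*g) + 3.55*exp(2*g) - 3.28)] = (7.66584*exp(6*g) + 336.24045*exp(5*g) - 635.228125*exp(4*g) + 317.94784*exp(3*g) - 459.0852*exp(2*g) + 326.032*exp(g) + 3.76544)*exp(g)/(12.812904*exp(9*g) - 58.31514*exp(8*g) + 88.46955*exp(7*g) + 9.141029*exp(6*g) - 163.48176*exp(5*g) + 124.0086*exp(4*g) + 75.523968*exp(3*g) - 114.57696*exp(2*g) + 35.287552)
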